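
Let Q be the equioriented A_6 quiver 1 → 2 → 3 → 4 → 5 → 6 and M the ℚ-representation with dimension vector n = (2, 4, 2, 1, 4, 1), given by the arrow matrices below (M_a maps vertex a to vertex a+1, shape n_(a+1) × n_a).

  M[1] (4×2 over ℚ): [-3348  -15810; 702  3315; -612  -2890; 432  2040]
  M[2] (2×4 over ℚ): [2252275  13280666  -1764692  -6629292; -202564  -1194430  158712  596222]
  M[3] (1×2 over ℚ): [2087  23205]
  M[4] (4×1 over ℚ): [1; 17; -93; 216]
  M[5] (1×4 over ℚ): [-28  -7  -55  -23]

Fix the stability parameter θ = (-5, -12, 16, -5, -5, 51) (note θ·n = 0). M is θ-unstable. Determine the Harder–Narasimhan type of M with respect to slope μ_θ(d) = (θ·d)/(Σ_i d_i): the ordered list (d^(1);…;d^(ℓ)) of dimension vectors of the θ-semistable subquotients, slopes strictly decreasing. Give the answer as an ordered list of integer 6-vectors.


Via rank(M_{q-1}∘⋯∘M_p): M ≅ I[1,1], I[1,5], I[2,2]^2, I[2,3], I[5,5]^2, I[5,6].
μ_θ-semistable layers: μ^(1)=51; μ^(2)=16; μ^(3)=2; μ^(4)=-5; μ^(5)=-17/2; μ^(6)=-12

((0, 0, 0, 0, 0, 1); (0, 0, 1, 0, 0, 0); (0, 0, 1, 1, 1, 0); (1, 0, 0, 0, 3, 0); (1, 1, 0, 0, 0, 0); (0, 3, 0, 0, 0, 0))


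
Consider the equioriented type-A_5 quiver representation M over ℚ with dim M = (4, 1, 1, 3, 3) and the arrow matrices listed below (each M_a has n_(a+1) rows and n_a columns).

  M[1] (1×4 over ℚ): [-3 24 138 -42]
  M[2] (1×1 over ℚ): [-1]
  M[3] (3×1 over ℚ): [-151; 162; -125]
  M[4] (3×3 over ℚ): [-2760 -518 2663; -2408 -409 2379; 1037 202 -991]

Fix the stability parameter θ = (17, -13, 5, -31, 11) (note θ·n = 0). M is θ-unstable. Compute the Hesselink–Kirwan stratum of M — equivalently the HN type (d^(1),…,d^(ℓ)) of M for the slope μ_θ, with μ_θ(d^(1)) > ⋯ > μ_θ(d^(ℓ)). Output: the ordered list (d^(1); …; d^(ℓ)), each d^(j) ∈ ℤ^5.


Barcode: M ≅ I[1,1]^3, I[1,5], I[4,5]^2. HN layers by μ_θ (4 steps, strictly decreasing):
  μ^(1)=17; μ^(2)=11; μ^(3)=-11/2; μ^(4)=-31

((3, 0, 0, 0, 0); (0, 0, 0, 0, 3); (1, 1, 1, 1, 0); (0, 0, 0, 2, 0))


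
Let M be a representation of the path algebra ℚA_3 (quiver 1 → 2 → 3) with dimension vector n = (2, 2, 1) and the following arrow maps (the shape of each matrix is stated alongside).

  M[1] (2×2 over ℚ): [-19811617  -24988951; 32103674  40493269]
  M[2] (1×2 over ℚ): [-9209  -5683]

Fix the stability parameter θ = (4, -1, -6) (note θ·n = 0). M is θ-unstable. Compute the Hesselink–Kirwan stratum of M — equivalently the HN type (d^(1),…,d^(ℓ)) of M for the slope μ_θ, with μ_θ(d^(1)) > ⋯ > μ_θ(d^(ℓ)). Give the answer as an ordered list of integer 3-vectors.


Interval decomposition of M: I[1,2], I[1,3].
HN type (ℓ=2): μ^(1)=3/2; μ^(2)=-1

((1, 1, 0); (1, 1, 1))


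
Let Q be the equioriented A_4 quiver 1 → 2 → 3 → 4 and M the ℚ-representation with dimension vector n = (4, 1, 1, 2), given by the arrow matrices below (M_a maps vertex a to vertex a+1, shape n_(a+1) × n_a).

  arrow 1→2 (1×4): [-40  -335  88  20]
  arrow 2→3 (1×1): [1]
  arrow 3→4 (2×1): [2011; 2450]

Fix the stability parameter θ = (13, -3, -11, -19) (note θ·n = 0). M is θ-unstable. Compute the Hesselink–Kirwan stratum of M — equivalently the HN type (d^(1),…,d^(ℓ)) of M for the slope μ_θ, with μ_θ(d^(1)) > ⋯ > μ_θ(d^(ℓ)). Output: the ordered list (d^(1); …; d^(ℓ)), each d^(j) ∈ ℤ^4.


Interval decomposition of M: I[1,1]^3, I[1,4], I[4,4].
HN type (ℓ=3): μ^(1)=13; μ^(2)=-5; μ^(3)=-19

((3, 0, 0, 0); (1, 1, 1, 1); (0, 0, 0, 1))


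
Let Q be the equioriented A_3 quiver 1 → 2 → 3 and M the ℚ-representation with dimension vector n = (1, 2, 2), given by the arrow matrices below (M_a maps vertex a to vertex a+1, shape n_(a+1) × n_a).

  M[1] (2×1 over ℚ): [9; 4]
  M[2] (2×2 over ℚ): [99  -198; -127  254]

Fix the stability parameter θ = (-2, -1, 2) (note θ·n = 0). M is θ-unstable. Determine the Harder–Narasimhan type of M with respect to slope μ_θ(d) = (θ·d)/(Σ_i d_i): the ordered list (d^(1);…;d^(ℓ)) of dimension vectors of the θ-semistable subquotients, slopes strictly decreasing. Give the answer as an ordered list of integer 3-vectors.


Via rank(M_{q-1}∘⋯∘M_p): M ≅ I[1,3], I[2,2], I[3,3].
μ_θ-semistable layers: μ^(1)=2; μ^(2)=-1; μ^(3)=-2

((0, 0, 2); (0, 2, 0); (1, 0, 0))


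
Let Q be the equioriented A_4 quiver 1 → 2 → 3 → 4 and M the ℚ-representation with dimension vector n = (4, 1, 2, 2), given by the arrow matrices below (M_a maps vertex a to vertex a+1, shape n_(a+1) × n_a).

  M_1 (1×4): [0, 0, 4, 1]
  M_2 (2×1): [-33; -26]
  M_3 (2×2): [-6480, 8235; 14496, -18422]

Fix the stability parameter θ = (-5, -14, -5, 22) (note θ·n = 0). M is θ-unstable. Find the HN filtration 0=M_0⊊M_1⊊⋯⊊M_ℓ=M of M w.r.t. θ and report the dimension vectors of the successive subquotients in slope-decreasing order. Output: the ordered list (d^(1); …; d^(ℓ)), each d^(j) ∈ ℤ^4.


Via rank(M_{q-1}∘⋯∘M_p): M ≅ I[1,1]^3, I[1,4], I[3,3], I[4,4].
μ_θ-semistable layers: μ^(1)=22; μ^(2)=-5; μ^(3)=-19/2

((0, 0, 0, 2); (3, 0, 2, 0); (1, 1, 0, 0))


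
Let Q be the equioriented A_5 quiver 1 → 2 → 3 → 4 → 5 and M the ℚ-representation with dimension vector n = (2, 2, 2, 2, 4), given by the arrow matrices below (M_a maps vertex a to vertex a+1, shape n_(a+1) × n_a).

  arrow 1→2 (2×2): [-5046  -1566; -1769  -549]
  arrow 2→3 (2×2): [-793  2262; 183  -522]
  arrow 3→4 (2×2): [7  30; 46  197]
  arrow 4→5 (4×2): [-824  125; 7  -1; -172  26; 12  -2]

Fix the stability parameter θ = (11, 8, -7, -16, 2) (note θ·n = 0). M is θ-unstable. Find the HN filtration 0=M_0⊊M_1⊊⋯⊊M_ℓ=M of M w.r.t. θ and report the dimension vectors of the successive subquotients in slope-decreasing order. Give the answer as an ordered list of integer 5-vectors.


Interval decomposition of M: I[1,1], I[1,2], I[2,5], I[3,5], I[5,5]^2.
HN type (ℓ=5): μ^(1)=11; μ^(2)=19/2; μ^(3)=2; μ^(4)=-5; μ^(5)=-23/2

((1, 0, 0, 0, 0); (1, 1, 0, 0, 0); (0, 0, 0, 0, 4); (0, 1, 1, 1, 0); (0, 0, 1, 1, 0))


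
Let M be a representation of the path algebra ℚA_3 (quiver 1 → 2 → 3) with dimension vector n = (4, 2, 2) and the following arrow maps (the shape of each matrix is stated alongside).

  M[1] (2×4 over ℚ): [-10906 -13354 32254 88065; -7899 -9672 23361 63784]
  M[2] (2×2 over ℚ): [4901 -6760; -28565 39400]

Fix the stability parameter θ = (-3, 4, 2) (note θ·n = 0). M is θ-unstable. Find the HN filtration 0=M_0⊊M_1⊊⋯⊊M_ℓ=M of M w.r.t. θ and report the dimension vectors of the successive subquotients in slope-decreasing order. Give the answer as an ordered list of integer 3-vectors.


Barcode: M ≅ I[1,1]^2, I[1,2], I[1,3], I[3,3]. HN layers by μ_θ (4 steps, strictly decreasing):
  μ^(1)=4; μ^(2)=3; μ^(3)=2; μ^(4)=-3

((0, 1, 0); (0, 1, 1); (0, 0, 1); (4, 0, 0))


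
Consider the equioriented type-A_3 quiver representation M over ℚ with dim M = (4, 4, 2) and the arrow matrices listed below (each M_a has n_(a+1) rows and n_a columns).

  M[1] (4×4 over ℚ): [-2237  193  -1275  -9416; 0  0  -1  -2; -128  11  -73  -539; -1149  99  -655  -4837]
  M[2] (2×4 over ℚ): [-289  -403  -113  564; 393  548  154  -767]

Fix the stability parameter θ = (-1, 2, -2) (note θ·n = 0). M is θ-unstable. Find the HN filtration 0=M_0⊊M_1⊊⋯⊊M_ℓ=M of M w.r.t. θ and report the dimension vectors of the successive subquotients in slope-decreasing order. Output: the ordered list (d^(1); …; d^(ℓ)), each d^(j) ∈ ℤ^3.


Via rank(M_{q-1}∘⋯∘M_p): M ≅ I[1,2]^2, I[1,3]^2.
μ_θ-semistable layers: μ^(1)=2; μ^(2)=0; μ^(3)=-1

((0, 2, 0); (0, 2, 2); (4, 0, 0))


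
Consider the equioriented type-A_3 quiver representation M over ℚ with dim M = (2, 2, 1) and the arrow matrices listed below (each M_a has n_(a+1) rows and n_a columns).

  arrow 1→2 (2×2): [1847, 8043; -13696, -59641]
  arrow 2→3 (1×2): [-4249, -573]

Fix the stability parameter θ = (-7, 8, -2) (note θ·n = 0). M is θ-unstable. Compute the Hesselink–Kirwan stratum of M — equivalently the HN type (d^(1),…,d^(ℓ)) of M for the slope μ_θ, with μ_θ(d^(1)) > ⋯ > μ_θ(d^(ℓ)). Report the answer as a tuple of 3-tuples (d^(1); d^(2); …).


Via rank(M_{q-1}∘⋯∘M_p): M ≅ I[1,2], I[1,3].
μ_θ-semistable layers: μ^(1)=8; μ^(2)=3; μ^(3)=-7

((0, 1, 0); (0, 1, 1); (2, 0, 0))


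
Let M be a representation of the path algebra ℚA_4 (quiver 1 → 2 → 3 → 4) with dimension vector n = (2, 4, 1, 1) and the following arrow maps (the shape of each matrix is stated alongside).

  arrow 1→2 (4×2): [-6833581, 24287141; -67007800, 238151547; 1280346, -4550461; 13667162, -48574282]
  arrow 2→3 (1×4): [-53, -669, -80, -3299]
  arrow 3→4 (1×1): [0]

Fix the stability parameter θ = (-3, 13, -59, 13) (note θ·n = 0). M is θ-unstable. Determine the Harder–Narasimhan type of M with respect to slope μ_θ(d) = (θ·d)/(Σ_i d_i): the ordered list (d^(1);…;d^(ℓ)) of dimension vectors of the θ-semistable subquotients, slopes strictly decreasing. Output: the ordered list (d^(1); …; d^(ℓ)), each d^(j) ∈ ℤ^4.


Barcode: M ≅ I[1,2], I[1,3], I[2,2]^2, I[4,4]. HN layers by μ_θ (3 steps, strictly decreasing):
  μ^(1)=13; μ^(2)=-3; μ^(3)=-49/3

((0, 3, 0, 1); (1, 0, 0, 0); (1, 1, 1, 0))


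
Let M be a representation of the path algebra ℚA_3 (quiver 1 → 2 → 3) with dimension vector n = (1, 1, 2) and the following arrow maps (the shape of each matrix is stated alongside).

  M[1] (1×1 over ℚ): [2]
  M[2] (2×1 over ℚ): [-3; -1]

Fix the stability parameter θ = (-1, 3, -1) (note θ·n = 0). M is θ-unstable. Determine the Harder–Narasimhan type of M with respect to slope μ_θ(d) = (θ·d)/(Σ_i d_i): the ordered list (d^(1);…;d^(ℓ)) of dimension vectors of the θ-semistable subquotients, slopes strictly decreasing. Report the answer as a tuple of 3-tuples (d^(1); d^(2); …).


Interval decomposition of M: I[1,3], I[3,3].
HN type (ℓ=2): μ^(1)=1; μ^(2)=-1

((0, 1, 1); (1, 0, 1))


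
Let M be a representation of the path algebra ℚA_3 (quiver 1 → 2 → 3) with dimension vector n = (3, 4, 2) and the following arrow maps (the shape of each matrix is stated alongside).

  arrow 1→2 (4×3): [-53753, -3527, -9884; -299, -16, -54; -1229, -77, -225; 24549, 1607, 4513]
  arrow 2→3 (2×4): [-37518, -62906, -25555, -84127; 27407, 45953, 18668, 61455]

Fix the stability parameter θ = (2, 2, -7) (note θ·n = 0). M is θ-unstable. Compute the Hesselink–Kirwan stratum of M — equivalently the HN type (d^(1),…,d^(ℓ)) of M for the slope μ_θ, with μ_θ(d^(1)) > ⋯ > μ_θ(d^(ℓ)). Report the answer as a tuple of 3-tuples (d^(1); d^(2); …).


Via rank(M_{q-1}∘⋯∘M_p): M ≅ I[1,2]^2, I[1,3], I[2,3].
μ_θ-semistable layers: μ^(1)=2; μ^(2)=-1; μ^(3)=-5/2

((2, 2, 0); (1, 1, 1); (0, 1, 1))


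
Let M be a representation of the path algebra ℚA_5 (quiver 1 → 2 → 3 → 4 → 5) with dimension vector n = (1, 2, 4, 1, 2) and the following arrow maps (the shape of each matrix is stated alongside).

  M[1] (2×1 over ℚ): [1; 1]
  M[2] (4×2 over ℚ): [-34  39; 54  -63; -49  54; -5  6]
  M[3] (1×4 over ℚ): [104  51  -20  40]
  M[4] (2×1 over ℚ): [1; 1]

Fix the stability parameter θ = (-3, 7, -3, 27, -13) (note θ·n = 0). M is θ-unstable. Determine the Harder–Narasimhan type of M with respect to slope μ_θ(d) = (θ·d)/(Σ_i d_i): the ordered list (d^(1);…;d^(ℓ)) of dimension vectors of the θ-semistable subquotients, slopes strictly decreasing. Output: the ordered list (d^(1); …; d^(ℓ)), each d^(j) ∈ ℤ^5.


Interval decomposition of M: I[1,5], I[2,3], I[3,3]^2, I[5,5].
HN type (ℓ=4): μ^(1)=7; μ^(2)=2; μ^(3)=-3; μ^(4)=-13

((0, 0, 0, 1, 1); (0, 2, 2, 0, 0); (1, 0, 2, 0, 0); (0, 0, 0, 0, 1))


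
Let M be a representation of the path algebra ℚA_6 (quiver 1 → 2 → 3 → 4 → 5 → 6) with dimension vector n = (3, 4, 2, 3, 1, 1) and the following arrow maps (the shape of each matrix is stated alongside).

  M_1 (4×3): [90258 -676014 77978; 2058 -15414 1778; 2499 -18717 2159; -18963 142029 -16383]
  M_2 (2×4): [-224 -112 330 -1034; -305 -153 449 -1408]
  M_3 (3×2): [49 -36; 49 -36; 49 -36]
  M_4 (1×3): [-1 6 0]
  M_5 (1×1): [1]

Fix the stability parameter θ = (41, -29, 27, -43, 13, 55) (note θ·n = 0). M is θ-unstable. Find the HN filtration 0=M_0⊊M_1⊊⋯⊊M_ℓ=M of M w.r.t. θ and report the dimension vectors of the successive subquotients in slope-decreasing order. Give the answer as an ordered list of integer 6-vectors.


Barcode: M ≅ I[1,1]^2, I[1,3], I[2,2]^2, I[2,6], I[4,4]^2. HN layers by μ_θ (8 steps, strictly decreasing):
  μ^(1)=55; μ^(2)=41; μ^(3)=27; μ^(4)=13; μ^(5)=6; μ^(6)=-8; μ^(7)=-29; μ^(8)=-43

((0, 0, 0, 0, 0, 1); (2, 0, 0, 0, 0, 0); (0, 0, 1, 0, 0, 0); (0, 0, 0, 0, 1, 0); (1, 1, 0, 0, 0, 0); (0, 0, 1, 1, 0, 0); (0, 3, 0, 0, 0, 0); (0, 0, 0, 2, 0, 0))


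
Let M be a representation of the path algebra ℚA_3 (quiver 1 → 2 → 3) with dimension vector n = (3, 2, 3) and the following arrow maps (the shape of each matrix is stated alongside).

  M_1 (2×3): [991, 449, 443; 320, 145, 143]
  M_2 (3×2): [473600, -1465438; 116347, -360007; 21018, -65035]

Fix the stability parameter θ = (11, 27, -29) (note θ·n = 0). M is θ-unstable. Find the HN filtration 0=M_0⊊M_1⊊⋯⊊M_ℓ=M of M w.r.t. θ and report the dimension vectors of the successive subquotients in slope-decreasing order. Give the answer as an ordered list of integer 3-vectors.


Barcode: M ≅ I[1,1], I[1,3]^2, I[3,3]. HN layers by μ_θ (3 steps, strictly decreasing):
  μ^(1)=11; μ^(2)=3; μ^(3)=-29

((1, 0, 0); (2, 2, 2); (0, 0, 1))


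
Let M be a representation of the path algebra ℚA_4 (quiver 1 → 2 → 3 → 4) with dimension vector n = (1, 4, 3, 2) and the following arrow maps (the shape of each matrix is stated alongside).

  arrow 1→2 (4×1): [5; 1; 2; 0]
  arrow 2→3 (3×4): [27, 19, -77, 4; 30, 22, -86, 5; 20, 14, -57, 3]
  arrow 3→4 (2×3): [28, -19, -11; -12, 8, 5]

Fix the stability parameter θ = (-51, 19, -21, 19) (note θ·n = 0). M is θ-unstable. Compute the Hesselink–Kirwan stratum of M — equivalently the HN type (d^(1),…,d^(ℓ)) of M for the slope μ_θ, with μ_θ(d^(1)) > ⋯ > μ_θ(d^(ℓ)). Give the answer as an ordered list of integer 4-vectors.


Barcode: M ≅ I[1,2], I[2,3], I[2,4]^2. HN layers by μ_θ (3 steps, strictly decreasing):
  μ^(1)=19; μ^(2)=-1; μ^(3)=-51

((0, 1, 0, 2); (0, 3, 3, 0); (1, 0, 0, 0))


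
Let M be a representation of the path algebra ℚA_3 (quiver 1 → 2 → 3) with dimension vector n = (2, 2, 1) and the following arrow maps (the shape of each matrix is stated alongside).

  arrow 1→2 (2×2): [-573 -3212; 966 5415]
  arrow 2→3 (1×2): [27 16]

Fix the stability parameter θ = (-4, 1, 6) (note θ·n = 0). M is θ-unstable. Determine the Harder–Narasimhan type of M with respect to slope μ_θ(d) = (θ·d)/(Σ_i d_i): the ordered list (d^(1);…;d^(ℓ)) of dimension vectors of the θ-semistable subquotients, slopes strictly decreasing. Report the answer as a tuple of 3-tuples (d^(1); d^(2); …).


Barcode: M ≅ I[1,2], I[1,3]. HN layers by μ_θ (3 steps, strictly decreasing):
  μ^(1)=6; μ^(2)=1; μ^(3)=-4

((0, 0, 1); (0, 2, 0); (2, 0, 0))


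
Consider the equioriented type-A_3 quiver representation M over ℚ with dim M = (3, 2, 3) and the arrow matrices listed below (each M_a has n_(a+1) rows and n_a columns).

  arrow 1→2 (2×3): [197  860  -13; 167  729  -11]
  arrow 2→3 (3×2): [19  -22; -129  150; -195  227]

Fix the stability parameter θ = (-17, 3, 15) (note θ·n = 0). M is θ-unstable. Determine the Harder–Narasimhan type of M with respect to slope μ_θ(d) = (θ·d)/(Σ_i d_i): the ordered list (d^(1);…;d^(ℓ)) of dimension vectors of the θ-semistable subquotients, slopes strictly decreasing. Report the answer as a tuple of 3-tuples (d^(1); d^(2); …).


Barcode: M ≅ I[1,1], I[1,3]^2, I[3,3]. HN layers by μ_θ (3 steps, strictly decreasing):
  μ^(1)=15; μ^(2)=3; μ^(3)=-17

((0, 0, 3); (0, 2, 0); (3, 0, 0))


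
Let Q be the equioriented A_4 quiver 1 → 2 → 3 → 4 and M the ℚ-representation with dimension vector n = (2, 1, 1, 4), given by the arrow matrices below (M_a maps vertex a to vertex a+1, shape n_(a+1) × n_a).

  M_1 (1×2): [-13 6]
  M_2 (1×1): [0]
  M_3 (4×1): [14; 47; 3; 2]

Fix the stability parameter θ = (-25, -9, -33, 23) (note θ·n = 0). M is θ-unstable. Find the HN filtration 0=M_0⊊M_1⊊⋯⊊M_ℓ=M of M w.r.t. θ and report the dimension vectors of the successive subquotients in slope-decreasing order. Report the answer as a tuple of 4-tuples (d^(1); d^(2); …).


Via rank(M_{q-1}∘⋯∘M_p): M ≅ I[1,1], I[1,2], I[3,4], I[4,4]^3.
μ_θ-semistable layers: μ^(1)=23; μ^(2)=-9; μ^(3)=-25; μ^(4)=-33

((0, 0, 0, 4); (0, 1, 0, 0); (2, 0, 0, 0); (0, 0, 1, 0))


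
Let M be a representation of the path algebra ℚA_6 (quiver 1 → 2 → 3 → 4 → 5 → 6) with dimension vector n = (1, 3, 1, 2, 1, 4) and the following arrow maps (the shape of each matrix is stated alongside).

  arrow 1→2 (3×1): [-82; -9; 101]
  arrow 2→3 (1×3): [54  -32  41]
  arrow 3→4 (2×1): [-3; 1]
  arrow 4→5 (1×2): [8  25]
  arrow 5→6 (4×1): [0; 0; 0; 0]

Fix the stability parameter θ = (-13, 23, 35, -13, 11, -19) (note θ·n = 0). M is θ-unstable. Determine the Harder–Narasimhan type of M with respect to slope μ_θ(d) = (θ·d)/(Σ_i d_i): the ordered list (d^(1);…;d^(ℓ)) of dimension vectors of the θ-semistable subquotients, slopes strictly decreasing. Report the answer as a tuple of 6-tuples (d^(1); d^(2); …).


Barcode: M ≅ I[1,5], I[2,2]^2, I[4,4], I[6,6]^4. HN layers by μ_θ (4 steps, strictly decreasing):
  μ^(1)=23; μ^(2)=14; μ^(3)=-13; μ^(4)=-19

((0, 2, 0, 0, 0, 0); (0, 1, 1, 1, 1, 0); (1, 0, 0, 1, 0, 0); (0, 0, 0, 0, 0, 4))


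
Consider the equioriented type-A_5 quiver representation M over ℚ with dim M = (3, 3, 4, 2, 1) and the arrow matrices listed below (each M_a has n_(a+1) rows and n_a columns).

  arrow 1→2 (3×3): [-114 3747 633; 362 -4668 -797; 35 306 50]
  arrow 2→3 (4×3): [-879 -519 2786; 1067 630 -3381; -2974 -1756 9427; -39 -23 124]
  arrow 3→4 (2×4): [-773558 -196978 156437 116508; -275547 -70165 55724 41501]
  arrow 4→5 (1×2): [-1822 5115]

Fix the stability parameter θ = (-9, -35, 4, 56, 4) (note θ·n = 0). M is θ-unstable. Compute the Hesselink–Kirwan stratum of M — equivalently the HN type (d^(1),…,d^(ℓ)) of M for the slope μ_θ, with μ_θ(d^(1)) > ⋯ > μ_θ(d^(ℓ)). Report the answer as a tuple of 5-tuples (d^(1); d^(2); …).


Barcode: M ≅ I[1,3], I[1,4], I[1,5], I[3,3]. HN layers by μ_θ (4 steps, strictly decreasing):
  μ^(1)=56; μ^(2)=30; μ^(3)=4; μ^(4)=-22

((0, 0, 0, 1, 0); (0, 0, 0, 1, 1); (0, 0, 4, 0, 0); (3, 3, 0, 0, 0))


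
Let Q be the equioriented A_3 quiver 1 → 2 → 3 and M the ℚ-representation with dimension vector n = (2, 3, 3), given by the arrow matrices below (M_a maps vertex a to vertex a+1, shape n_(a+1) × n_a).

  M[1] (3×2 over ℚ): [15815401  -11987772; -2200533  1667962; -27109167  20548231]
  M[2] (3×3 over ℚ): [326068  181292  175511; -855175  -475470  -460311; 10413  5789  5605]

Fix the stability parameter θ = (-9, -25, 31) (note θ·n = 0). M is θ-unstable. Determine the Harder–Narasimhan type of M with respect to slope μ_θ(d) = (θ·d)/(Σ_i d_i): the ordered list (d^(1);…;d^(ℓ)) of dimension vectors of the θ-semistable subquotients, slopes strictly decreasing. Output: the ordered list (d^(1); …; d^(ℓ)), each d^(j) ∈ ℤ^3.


Via rank(M_{q-1}∘⋯∘M_p): M ≅ I[1,3]^2, I[2,3].
μ_θ-semistable layers: μ^(1)=31; μ^(2)=-17; μ^(3)=-25

((0, 0, 3); (2, 2, 0); (0, 1, 0))


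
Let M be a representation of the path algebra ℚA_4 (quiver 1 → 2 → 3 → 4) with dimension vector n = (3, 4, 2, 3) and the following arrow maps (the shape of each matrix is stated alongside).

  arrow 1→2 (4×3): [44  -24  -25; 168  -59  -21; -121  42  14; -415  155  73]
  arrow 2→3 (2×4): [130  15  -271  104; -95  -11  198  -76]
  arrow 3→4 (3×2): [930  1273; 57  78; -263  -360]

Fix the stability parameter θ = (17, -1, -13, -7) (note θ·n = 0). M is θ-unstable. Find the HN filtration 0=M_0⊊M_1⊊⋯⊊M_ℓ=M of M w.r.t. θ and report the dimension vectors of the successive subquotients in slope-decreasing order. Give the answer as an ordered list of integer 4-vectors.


Via rank(M_{q-1}∘⋯∘M_p): M ≅ I[1,2], I[1,4]^2, I[2,2], I[4,4].
μ_θ-semistable layers: μ^(1)=8; μ^(2)=-1; μ^(3)=-7

((1, 1, 0, 0); (2, 3, 2, 2); (0, 0, 0, 1))


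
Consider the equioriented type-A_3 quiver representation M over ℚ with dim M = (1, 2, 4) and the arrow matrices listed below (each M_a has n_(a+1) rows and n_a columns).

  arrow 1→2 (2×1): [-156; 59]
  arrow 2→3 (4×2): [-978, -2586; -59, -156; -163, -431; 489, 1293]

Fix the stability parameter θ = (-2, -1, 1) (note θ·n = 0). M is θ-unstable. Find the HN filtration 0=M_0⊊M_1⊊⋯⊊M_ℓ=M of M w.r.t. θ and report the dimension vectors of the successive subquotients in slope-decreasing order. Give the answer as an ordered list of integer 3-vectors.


Via rank(M_{q-1}∘⋯∘M_p): M ≅ I[1,3], I[2,3], I[3,3]^2.
μ_θ-semistable layers: μ^(1)=1; μ^(2)=-1; μ^(3)=-2

((0, 0, 4); (0, 2, 0); (1, 0, 0))


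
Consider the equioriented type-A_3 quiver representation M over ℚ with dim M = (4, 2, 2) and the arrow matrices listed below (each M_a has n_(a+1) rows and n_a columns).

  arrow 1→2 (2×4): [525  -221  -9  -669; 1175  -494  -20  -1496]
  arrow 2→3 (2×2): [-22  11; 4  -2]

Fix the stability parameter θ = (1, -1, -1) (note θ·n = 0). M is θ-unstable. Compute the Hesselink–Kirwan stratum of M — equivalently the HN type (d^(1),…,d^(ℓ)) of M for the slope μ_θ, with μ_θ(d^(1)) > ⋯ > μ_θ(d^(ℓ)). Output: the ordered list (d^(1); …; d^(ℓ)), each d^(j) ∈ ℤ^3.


Via rank(M_{q-1}∘⋯∘M_p): M ≅ I[1,1]^2, I[1,2], I[1,3], I[3,3].
μ_θ-semistable layers: μ^(1)=1; μ^(2)=0; μ^(3)=-1/3; μ^(4)=-1

((2, 0, 0); (1, 1, 0); (1, 1, 1); (0, 0, 1))


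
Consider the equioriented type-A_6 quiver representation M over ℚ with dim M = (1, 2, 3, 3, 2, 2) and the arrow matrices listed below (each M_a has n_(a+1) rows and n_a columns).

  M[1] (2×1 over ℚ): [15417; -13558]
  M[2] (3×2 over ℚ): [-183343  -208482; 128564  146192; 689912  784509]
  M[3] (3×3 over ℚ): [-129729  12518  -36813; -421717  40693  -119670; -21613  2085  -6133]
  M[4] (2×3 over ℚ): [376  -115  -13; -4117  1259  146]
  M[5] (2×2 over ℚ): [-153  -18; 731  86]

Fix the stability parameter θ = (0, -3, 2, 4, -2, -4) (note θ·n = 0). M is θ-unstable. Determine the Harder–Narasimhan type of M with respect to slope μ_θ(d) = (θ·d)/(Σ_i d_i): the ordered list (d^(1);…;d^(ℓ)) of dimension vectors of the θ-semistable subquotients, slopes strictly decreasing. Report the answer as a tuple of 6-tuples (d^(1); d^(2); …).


Barcode: M ≅ I[1,6], I[2,4], I[3,5], I[6,6]. HN layers by μ_θ (7 steps, strictly decreasing):
  μ^(1)=4; μ^(2)=2; μ^(3)=4/3; μ^(4)=0; μ^(5)=-3/2; μ^(6)=-3; μ^(7)=-4

((0, 0, 0, 1, 0, 0); (0, 0, 1, 0, 0, 0); (0, 0, 1, 1, 1, 0); (0, 0, 1, 1, 1, 1); (1, 1, 0, 0, 0, 0); (0, 1, 0, 0, 0, 0); (0, 0, 0, 0, 0, 1))


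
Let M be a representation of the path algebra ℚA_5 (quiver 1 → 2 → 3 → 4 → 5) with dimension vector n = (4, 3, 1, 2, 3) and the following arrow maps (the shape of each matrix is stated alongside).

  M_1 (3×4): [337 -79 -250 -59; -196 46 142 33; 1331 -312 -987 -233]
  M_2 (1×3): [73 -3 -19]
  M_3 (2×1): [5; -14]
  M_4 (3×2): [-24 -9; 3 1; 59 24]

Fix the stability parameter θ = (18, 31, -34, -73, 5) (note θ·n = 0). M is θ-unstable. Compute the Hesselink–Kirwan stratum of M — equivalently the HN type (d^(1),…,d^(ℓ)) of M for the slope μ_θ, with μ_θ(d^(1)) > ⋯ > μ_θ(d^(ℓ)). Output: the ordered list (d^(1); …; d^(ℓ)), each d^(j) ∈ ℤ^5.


Interval decomposition of M: I[1,1], I[1,2]^2, I[1,5], I[4,5], I[5,5].
HN type (ℓ=5): μ^(1)=31; μ^(2)=18; μ^(3)=5; μ^(4)=-29/2; μ^(5)=-73

((0, 2, 0, 0, 0); (3, 0, 0, 0, 0); (0, 0, 0, 0, 3); (1, 1, 1, 1, 0); (0, 0, 0, 1, 0))


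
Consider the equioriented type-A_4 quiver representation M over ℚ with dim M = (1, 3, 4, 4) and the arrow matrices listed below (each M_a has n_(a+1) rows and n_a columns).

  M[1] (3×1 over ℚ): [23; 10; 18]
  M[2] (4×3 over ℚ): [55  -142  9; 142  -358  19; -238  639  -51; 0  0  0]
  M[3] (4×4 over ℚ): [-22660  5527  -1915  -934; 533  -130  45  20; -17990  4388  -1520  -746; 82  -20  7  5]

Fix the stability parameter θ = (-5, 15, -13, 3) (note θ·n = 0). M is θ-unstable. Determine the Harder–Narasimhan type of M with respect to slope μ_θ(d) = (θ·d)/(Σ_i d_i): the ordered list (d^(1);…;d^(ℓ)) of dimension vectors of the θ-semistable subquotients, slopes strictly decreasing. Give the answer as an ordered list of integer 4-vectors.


Barcode: M ≅ I[1,4], I[2,4]^2, I[3,3], I[4,4]. HN layers by μ_θ (4 steps, strictly decreasing):
  μ^(1)=3; μ^(2)=1; μ^(3)=-5; μ^(4)=-13

((0, 0, 0, 4); (0, 3, 3, 0); (1, 0, 0, 0); (0, 0, 1, 0))


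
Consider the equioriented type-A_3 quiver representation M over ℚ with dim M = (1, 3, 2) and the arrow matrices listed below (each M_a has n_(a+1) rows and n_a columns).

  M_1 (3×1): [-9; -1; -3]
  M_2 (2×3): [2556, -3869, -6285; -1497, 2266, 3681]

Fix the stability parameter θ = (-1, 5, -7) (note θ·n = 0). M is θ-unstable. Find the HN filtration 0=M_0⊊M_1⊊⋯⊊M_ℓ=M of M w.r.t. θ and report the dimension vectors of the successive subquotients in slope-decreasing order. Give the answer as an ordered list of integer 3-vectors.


Interval decomposition of M: I[1,3], I[2,2], I[2,3].
HN type (ℓ=2): μ^(1)=5; μ^(2)=-1

((0, 1, 0); (1, 2, 2))


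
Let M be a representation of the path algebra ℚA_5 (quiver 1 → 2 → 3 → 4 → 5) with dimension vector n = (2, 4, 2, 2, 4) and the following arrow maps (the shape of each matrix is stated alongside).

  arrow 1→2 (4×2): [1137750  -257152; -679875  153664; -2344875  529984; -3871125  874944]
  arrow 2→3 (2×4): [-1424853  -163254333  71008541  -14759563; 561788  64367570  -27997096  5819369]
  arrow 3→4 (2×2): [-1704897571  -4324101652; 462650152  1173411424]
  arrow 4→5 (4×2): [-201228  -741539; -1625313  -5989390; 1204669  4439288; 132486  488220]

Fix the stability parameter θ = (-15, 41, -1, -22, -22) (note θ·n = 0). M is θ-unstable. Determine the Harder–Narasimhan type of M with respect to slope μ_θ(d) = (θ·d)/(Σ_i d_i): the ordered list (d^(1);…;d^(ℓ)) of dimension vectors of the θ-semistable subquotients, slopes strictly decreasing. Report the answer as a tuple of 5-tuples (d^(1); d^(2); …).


Interval decomposition of M: I[1,1], I[1,5], I[2,2]^2, I[2,3], I[4,5], I[5,5]^2.
HN type (ℓ=5): μ^(1)=41; μ^(2)=20; μ^(3)=-1; μ^(4)=-15; μ^(5)=-22

((0, 2, 0, 0, 0); (0, 1, 1, 0, 0); (0, 1, 1, 1, 1); (2, 0, 0, 0, 0); (0, 0, 0, 1, 3))


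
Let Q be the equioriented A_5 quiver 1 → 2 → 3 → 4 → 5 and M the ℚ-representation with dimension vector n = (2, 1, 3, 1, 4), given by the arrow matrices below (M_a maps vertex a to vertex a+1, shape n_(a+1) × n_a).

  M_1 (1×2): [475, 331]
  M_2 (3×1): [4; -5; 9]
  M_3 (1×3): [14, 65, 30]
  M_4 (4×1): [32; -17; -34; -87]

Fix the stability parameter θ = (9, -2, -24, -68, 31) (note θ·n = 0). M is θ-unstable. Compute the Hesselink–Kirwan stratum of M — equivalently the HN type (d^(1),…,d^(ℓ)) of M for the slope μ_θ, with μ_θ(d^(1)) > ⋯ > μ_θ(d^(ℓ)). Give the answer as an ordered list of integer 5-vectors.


Via rank(M_{q-1}∘⋯∘M_p): M ≅ I[1,1], I[1,5], I[3,3]^2, I[5,5]^3.
μ_θ-semistable layers: μ^(1)=31; μ^(2)=9; μ^(3)=-85/4; μ^(4)=-24

((0, 0, 0, 0, 4); (1, 0, 0, 0, 0); (1, 1, 1, 1, 0); (0, 0, 2, 0, 0))


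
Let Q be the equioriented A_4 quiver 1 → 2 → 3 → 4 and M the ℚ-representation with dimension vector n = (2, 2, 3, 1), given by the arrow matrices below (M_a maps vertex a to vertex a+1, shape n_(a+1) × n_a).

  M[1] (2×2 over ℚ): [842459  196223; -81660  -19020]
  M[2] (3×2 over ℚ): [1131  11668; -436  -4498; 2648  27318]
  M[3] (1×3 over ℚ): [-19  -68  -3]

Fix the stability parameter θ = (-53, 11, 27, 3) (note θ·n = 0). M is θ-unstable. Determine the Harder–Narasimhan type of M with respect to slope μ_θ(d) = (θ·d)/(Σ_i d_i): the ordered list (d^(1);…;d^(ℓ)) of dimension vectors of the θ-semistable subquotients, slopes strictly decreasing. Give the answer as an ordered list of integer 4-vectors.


Interval decomposition of M: I[1,1], I[1,4], I[2,3], I[3,3].
HN type (ℓ=4): μ^(1)=27; μ^(2)=15; μ^(3)=11; μ^(4)=-53

((0, 0, 2, 0); (0, 0, 1, 1); (0, 2, 0, 0); (2, 0, 0, 0))


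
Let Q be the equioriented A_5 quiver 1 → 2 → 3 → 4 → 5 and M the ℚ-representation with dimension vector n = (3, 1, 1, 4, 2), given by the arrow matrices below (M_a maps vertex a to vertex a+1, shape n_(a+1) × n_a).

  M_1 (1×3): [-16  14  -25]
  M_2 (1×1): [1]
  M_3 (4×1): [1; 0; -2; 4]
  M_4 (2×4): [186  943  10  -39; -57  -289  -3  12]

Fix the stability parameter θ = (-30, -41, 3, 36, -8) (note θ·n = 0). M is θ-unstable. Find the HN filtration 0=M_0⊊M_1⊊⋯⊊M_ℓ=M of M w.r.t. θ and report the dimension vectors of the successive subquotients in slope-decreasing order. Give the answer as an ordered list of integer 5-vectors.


Barcode: M ≅ I[1,1]^2, I[1,5], I[4,4]^2, I[4,5]. HN layers by μ_θ (5 steps, strictly decreasing):
  μ^(1)=36; μ^(2)=14; μ^(3)=3; μ^(4)=-30; μ^(5)=-71/2

((0, 0, 0, 2, 0); (0, 0, 0, 2, 2); (0, 0, 1, 0, 0); (2, 0, 0, 0, 0); (1, 1, 0, 0, 0))


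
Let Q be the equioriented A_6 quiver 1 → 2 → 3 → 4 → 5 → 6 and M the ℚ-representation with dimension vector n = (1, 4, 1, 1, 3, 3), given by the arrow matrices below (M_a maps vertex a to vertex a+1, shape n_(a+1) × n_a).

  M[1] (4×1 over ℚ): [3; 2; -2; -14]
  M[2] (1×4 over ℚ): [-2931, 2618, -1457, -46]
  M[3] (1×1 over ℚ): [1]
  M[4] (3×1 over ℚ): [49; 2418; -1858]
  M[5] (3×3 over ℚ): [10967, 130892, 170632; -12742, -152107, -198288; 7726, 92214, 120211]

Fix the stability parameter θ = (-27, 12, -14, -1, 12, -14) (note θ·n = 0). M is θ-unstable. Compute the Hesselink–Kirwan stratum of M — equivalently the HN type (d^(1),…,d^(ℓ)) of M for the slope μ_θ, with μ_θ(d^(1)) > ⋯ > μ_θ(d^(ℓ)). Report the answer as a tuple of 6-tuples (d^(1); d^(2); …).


Via rank(M_{q-1}∘⋯∘M_p): M ≅ I[1,6], I[2,2]^3, I[5,6]^2.
μ_θ-semistable layers: μ^(1)=12; μ^(2)=-1; μ^(3)=-27

((0, 3, 0, 0, 0, 0); (0, 1, 1, 1, 3, 3); (1, 0, 0, 0, 0, 0))


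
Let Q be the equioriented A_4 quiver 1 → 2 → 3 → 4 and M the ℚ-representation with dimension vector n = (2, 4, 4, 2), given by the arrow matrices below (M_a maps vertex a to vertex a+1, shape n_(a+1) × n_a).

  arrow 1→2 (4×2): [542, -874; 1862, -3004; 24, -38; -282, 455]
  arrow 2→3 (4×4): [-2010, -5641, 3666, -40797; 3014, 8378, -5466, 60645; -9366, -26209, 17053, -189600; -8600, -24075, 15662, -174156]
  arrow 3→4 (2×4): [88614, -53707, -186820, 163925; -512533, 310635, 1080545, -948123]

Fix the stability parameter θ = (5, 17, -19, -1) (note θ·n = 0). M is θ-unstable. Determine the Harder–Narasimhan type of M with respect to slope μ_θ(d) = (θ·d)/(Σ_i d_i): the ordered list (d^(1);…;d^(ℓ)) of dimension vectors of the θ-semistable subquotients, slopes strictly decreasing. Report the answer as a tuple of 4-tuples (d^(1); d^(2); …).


Barcode: M ≅ I[1,4]^2, I[2,2], I[2,3], I[3,3]. HN layers by μ_θ (4 steps, strictly decreasing):
  μ^(1)=17; μ^(2)=1/2; μ^(3)=-1; μ^(4)=-19

((0, 1, 0, 0); (2, 2, 2, 2); (0, 1, 1, 0); (0, 0, 1, 0))


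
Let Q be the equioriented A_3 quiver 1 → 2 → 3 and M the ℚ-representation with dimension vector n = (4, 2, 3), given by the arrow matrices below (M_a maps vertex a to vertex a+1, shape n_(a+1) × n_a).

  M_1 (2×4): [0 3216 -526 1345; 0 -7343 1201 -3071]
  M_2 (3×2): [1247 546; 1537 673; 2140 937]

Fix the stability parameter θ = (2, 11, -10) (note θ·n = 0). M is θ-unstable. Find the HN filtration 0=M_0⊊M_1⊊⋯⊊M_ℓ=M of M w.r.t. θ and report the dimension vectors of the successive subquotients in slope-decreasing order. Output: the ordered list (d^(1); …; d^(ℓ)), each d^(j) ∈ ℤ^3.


Interval decomposition of M: I[1,1]^2, I[1,3]^2, I[3,3].
HN type (ℓ=3): μ^(1)=2; μ^(2)=1; μ^(3)=-10

((2, 0, 0); (2, 2, 2); (0, 0, 1))


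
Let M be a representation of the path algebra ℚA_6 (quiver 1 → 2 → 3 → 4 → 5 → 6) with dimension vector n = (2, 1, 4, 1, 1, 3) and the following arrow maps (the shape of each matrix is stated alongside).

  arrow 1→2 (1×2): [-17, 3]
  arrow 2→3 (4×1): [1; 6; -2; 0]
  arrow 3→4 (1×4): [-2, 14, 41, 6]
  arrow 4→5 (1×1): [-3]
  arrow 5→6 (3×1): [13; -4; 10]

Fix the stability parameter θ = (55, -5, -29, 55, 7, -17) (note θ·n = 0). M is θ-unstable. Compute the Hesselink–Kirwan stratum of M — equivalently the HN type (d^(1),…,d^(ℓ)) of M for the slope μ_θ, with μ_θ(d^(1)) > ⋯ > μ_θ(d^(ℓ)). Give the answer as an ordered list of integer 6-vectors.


Interval decomposition of M: I[1,1], I[1,3], I[3,3]^2, I[3,6], I[6,6]^2.
HN type (ℓ=5): μ^(1)=55; μ^(2)=15; μ^(3)=7; μ^(4)=-17; μ^(5)=-29

((1, 0, 0, 0, 0, 0); (0, 0, 0, 1, 1, 1); (1, 1, 1, 0, 0, 0); (0, 0, 0, 0, 0, 2); (0, 0, 3, 0, 0, 0))


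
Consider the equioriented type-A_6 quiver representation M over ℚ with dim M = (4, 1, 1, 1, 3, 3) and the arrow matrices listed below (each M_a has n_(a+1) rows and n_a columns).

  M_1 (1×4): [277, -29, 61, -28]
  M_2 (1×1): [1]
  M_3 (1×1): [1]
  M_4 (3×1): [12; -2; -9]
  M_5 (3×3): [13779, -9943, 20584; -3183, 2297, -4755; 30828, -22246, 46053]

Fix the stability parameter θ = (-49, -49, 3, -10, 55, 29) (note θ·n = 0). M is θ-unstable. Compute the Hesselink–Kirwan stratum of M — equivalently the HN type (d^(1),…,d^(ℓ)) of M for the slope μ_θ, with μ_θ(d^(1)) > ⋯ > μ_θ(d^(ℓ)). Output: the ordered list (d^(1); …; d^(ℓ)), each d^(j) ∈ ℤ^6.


Barcode: M ≅ I[1,1]^3, I[1,6], I[5,5], I[5,6], I[6,6]. HN layers by μ_θ (5 steps, strictly decreasing):
  μ^(1)=55; μ^(2)=42; μ^(3)=29; μ^(4)=-7/2; μ^(5)=-49

((0, 0, 0, 0, 1, 0); (0, 0, 0, 0, 2, 2); (0, 0, 0, 0, 0, 1); (0, 0, 1, 1, 0, 0); (4, 1, 0, 0, 0, 0))


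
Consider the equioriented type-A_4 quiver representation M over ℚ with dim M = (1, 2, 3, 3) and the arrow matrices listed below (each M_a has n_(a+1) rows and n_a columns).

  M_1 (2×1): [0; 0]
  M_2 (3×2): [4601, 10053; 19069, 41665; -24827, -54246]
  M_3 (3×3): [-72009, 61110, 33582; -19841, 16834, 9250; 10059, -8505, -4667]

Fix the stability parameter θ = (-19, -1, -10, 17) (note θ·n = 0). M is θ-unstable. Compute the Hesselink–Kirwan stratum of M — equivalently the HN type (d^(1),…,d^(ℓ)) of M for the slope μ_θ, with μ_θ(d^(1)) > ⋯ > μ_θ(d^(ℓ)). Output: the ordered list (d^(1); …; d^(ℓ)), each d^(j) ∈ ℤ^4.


Via rank(M_{q-1}∘⋯∘M_p): M ≅ I[1,1], I[2,4]^2, I[3,3], I[4,4].
μ_θ-semistable layers: μ^(1)=17; μ^(2)=-11/2; μ^(3)=-10; μ^(4)=-19

((0, 0, 0, 3); (0, 2, 2, 0); (0, 0, 1, 0); (1, 0, 0, 0))


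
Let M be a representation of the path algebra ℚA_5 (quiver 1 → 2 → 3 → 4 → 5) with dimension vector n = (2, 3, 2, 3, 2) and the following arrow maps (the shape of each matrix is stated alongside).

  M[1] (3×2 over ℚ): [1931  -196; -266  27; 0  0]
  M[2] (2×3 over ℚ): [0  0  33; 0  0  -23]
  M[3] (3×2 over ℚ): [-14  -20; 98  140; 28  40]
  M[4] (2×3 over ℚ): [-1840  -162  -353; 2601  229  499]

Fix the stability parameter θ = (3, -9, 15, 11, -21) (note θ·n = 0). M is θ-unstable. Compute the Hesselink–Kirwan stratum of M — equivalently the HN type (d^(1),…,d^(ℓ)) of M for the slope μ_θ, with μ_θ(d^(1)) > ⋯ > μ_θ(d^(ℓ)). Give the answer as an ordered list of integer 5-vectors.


Interval decomposition of M: I[1,2]^2, I[2,4], I[3,3], I[4,5]^2.
HN type (ℓ=5): μ^(1)=15; μ^(2)=13; μ^(3)=-3; μ^(4)=-5; μ^(5)=-9

((0, 0, 1, 0, 0); (0, 0, 1, 1, 0); (2, 2, 0, 0, 0); (0, 0, 0, 2, 2); (0, 1, 0, 0, 0))


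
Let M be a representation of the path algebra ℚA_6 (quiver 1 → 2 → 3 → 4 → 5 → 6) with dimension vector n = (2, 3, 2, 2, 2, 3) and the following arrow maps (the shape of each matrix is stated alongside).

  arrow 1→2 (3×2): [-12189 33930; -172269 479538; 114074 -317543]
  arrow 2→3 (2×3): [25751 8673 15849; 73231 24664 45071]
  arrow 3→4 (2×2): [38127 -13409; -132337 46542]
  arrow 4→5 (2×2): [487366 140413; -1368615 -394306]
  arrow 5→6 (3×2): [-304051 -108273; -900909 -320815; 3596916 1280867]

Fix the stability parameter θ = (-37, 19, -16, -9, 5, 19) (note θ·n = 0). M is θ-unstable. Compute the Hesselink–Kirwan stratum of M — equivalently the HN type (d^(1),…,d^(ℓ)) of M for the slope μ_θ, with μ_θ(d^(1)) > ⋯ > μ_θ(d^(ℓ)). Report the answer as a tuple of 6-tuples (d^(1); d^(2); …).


Barcode: M ≅ I[1,6]^2, I[2,2], I[6,6]. HN layers by μ_θ (4 steps, strictly decreasing):
  μ^(1)=19; μ^(2)=5; μ^(3)=-2; μ^(4)=-37

((0, 1, 0, 0, 0, 3); (0, 0, 0, 0, 2, 0); (0, 2, 2, 2, 0, 0); (2, 0, 0, 0, 0, 0))


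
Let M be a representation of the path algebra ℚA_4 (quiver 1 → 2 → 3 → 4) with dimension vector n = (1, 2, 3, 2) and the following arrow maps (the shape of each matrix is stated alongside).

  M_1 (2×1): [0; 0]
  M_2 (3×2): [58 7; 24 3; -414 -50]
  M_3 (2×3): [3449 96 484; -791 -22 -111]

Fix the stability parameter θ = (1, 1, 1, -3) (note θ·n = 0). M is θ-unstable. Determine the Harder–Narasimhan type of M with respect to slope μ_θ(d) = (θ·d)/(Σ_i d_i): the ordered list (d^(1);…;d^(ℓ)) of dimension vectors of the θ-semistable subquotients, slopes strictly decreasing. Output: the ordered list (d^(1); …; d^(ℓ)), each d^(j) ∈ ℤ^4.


Barcode: M ≅ I[1,1], I[2,4]^2, I[3,3]. HN layers by μ_θ (2 steps, strictly decreasing):
  μ^(1)=1; μ^(2)=-1/3

((1, 0, 1, 0); (0, 2, 2, 2))


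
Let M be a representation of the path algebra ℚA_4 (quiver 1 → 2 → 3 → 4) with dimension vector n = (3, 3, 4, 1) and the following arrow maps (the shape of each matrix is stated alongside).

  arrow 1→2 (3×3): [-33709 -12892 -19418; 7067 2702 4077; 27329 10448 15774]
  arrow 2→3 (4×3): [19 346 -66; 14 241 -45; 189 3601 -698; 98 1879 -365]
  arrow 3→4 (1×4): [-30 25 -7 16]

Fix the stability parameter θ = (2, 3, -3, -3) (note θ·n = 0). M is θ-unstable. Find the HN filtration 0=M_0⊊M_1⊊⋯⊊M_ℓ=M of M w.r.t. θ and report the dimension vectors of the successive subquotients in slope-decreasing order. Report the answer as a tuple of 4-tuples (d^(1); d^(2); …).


Via rank(M_{q-1}∘⋯∘M_p): M ≅ I[1,3]^2, I[1,4], I[3,3].
μ_θ-semistable layers: μ^(1)=2/3; μ^(2)=-1/4; μ^(3)=-3

((2, 2, 2, 0); (1, 1, 1, 1); (0, 0, 1, 0))


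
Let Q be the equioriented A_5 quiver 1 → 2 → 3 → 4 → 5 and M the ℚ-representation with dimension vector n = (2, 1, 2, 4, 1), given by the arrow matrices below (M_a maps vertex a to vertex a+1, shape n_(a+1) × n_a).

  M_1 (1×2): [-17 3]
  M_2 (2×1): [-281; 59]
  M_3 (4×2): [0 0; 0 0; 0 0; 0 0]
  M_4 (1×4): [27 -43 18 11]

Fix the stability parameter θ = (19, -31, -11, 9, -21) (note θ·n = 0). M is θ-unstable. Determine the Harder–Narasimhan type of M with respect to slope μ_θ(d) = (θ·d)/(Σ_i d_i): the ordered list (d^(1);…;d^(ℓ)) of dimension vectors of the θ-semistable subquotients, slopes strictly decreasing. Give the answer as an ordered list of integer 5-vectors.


Barcode: M ≅ I[1,1], I[1,3], I[3,3], I[4,4]^3, I[4,5]. HN layers by μ_θ (5 steps, strictly decreasing):
  μ^(1)=19; μ^(2)=9; μ^(3)=-6; μ^(4)=-23/3; μ^(5)=-11

((1, 0, 0, 0, 0); (0, 0, 0, 3, 0); (0, 0, 0, 1, 1); (1, 1, 1, 0, 0); (0, 0, 1, 0, 0))
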